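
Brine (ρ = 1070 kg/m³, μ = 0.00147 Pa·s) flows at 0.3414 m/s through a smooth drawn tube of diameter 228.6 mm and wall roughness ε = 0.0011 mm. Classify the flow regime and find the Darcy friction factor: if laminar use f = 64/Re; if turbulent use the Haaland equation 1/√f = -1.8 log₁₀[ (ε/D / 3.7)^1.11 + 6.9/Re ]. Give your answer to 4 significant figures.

f ≈ 0.02014

Re = ρVD/μ = 1070·0.3414·0.2286/0.00147 = 5.681e+04.
Re > 4000 → turbulent. ε/D = 1.1e-06/0.2286 = 4.81e-06; Haaland: 1/√f = -1.8 log₁₀[2.93e-07 + 0.000121] = 7.046, so f = 0.02014.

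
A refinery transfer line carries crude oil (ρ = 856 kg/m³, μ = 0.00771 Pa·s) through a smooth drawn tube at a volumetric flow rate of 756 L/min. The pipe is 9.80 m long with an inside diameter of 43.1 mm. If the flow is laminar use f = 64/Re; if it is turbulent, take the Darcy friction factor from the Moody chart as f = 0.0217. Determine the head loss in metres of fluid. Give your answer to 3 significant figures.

h_f ≈ 18.8 m

Q = 756 L/min = 756/60000 = 0.0126 m³/s.
Cross-sectional area A = πD²/4 = π(0.0431)²/4 = 0.001459 m²; mean velocity V = Q/A = 0.0126/0.001459 = 8.636 m/s.
Reynolds number Re = ρVD/μ = 856 · 8.636 · 0.0431 / 0.00771 = 4.133e+04.
Re > 4000 → turbulent; use the Moody-chart value f = 0.0217.
Darcy-Weisbach: ΔP = f(L/D)(ρV²/2) = 0.0217·(9.8/0.0431)·(856·8.636²/2) = 0.0217·227.4·3.192e+04 = 1.575e+05 Pa.
Head loss h_f = ΔP/(ρg) = 1.575e+05/(856·9.81) = 18.8 m.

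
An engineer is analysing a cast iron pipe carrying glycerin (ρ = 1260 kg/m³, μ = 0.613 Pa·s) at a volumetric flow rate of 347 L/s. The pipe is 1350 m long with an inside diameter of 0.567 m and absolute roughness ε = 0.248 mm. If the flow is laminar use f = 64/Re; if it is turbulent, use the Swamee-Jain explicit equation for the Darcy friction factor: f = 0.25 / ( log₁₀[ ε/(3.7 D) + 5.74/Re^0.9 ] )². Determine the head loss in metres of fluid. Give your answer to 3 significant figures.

h_f ≈ 9.16 m

Q = 347 L/s = 347/1000 = 0.347 m³/s.
Cross-sectional area A = πD²/4 = π(0.567)²/4 = 0.2525 m²; mean velocity V = Q/A = 0.347/0.2525 = 1.374 m/s.
Reynolds number Re = ρVD/μ = 1260 · 1.374 · 0.567 / 0.613 = 1602.
Re < 2300 → laminar flow, so f = 64/Re = 64/1602 = 0.03996 (the turbulent correlation is not needed).
Darcy-Weisbach: ΔP = f(L/D)(ρV²/2) = 0.03996·(1350/0.567)·(1260·1.374²/2) = 0.03996·2381·1190 = 1.132e+05 Pa.
Head loss h_f = ΔP/(ρg) = 1.132e+05/(1260·9.81) = 9.16 m.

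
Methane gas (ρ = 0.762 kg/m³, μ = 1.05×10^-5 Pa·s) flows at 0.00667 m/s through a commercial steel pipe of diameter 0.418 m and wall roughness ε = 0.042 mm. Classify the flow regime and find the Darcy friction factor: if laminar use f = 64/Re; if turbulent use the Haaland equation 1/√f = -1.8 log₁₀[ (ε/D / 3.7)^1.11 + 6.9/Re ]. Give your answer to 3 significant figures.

f ≈ 0.316

Re = ρVD/μ = 0.762·0.00667·0.418/1.05e-05 = 202.3.
Re < 2300 → laminar, so f = 64/Re = 0.3163 (roughness is irrelevant in laminar flow).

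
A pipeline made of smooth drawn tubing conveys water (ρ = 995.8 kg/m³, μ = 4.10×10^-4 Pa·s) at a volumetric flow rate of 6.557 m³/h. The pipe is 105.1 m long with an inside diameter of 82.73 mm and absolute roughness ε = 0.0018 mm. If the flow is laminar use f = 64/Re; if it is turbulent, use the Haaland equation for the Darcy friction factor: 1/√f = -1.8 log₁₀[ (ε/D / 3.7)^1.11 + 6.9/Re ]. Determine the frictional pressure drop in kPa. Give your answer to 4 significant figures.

Q = 6.557 m³/h = 6.557/3600 = 0.001821 m³/s.
Cross-sectional area A = πD²/4 = π(0.08273)²/4 = 0.005375 m²; mean velocity V = Q/A = 0.001821/0.005375 = 0.3388 m/s.
Reynolds number Re = ρVD/μ = 995.8 · 0.3388 · 0.08273 / 0.00041 = 6.808e+04.
Re > 4000 → turbulent. Relative roughness ε/D = 1.8e-06/0.08273 = 2.18e-05. Haaland: 1/√f = -1.8 log₁₀[(2.18e-05/3.7)^1.11 + 6.9/6.808e+04] = -1.8 log₁₀[1.56e-06 + 0.000101] = 7.178, so f = 0.01941.
Darcy-Weisbach: ΔP = f(L/D)(ρV²/2) = 0.01941·(105.1/0.08273)·(995.8·0.3388²/2) = 0.01941·1270·57.16 = 1410 Pa.
ΔP = 1410 Pa = 1.410 kPa.

ΔP ≈ 1.410 kPa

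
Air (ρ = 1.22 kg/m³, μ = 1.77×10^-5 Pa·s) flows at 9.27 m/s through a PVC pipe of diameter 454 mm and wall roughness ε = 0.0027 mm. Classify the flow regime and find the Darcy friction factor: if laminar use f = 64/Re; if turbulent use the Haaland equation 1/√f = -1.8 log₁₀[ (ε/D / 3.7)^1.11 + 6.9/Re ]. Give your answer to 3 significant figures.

Re = ρVD/μ = 1.22·9.27·0.454/1.77e-05 = 2.901e+05.
Re > 4000 → turbulent. ε/D = 2.7e-06/0.454 = 5.95e-06; Haaland: 1/√f = -1.8 log₁₀[3.7e-07 + 2.38e-05] = 8.311, so f = 0.01448.

f ≈ 0.0145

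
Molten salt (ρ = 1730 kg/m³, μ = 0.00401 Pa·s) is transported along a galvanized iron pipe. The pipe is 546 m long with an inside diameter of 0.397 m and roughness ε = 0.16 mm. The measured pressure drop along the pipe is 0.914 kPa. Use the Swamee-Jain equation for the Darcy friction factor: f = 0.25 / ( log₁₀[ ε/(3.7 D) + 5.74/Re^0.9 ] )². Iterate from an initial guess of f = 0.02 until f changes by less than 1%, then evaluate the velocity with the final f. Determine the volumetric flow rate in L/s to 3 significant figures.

Q ≈ 21.9 L/s

Rearranging Darcy-Weisbach: V = √(2·ΔP·D/(f·L·ρ)). With ε/D = 0.00016/0.397 = 0.000403, iterate starting from f = 0.02:
  f = 0.02 → V = √(2·914·0.397/(0.02·546·1730)) = 0.196 m/s; Re = ρVD/μ = 3.357e+04; f → 0.02402
  f = 0.02402 → V = 0.1789 m/s; Re = 3.063e+04; f → 0.02446
  f = 0.02446 → V = 0.1772 m/s; Re = 3.035e+04; f → 0.02451
Converged (Δf/f < 1%). With the final f = 0.02451: V = √(2·914·0.397/(0.02451·546·1730)) = 0.1771 m/s.
Q = V·A = 0.1771·(π/4·0.397²) = 0.02192 m³/s = 21.9 L/s.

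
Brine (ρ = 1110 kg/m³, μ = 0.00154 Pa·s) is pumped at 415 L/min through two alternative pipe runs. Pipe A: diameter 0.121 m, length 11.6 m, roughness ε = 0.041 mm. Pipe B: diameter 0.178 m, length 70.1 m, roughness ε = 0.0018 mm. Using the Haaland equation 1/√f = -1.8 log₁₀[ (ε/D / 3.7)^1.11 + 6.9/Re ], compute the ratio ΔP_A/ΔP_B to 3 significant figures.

ΔP_A/ΔP_B ≈ 1.10

Pipe A: V = Q/A = 0.006917/0.0115 = 0.6015 m/s; Re = 5.246e+04; ε/D = 0.000339; Haaland → f = 0.02156; ΔP_A = f(L/D)(ρV²/2) = 415 Pa.
Pipe B: V = Q/A = 0.006917/0.02488 = 0.278 m/s; Re = 3.566e+04; ε/D = 1.01e-05; Haaland → f = 0.0224; ΔP_B = f(L/D)(ρV²/2) = 378.3 Pa.
ΔP_A/ΔP_B = 415/378.3 = 1.10.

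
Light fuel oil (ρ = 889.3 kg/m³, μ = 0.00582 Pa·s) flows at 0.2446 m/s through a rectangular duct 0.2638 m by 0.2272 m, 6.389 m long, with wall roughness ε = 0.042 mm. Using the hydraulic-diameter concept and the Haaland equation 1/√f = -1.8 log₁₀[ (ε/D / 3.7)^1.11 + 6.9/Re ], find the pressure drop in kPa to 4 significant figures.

ΔP ≈ 0.02218 kPa

Hydraulic diameter D_h = 4A/P = 4·(0.2638·0.2272)/(2·(0.2638+0.2272)) = 0.2397/0.982 = 0.2441 m.
Re = ρVD_h/μ = 889.3·0.2446·0.2441/0.00582 = 9125.
ε/D_h = 4.2e-05/0.2441 = 0.000172; Haaland gives 1/√f = -1.8 log₁₀[1.55e-05+0.000756] = 5.603, so f = 0.03186.
ΔP = f(L/D_h)(ρV²/2) = 0.03186·6.389/0.2441·26.6 = 22.18 Pa.
ΔP = 0.02218 kPa.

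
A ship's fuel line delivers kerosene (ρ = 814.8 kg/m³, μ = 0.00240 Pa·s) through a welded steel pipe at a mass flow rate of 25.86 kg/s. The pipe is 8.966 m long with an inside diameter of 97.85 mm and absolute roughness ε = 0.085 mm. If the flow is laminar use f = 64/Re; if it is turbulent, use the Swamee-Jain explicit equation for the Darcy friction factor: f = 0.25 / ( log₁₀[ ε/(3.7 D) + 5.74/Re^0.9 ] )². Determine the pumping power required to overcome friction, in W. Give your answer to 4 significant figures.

A = πD²/4 = π(0.09785)²/4 = 0.00752 m²; mean velocity V = ṁ/(ρA) = 25.86/(814.8 · 0.00752) = 4.221 m/s.
Reynolds number Re = ρVD/μ = 814.8 · 4.221 · 0.09785 / 0.0024 = 1.402e+05.
Re > 4000 → turbulent. Relative roughness ε/D = 8.5e-05/0.09785 = 0.000869. Swamee-Jain: f = 0.25/(log₁₀[0.000869/3.7 + 5.74/1.402e+05^0.9])² = 0.25/(log₁₀[0.000235 + 0.000134])² = 0.25/(-3.433)² = 0.02121.
Darcy-Weisbach: ΔP = f(L/D)(ρV²/2) = 0.02121·(8.966/0.09785)·(814.8·4.221²/2) = 0.02121·91.63·7257 = 1.41e+04 Pa.
Q = ṁ/ρ = 25.86/814.8 = 0.03174 m³/s.
Pumping power P = QΔP = 0.03174·1.41e+04 = 447.58 W = 447.6 W.

P ≈ 447.6 W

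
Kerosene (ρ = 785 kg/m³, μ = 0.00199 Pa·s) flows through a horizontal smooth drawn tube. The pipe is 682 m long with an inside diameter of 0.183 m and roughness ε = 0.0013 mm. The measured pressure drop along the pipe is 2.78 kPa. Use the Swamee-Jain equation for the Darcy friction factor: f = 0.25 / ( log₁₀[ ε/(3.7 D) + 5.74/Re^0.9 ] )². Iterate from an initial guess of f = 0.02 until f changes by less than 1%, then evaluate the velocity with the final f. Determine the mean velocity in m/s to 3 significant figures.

V ≈ 0.270 m/s

Rearranging Darcy-Weisbach: V = √(2·ΔP·D/(f·L·ρ)). With ε/D = 1.3e-06/0.183 = 7.1e-06, iterate starting from f = 0.02:
  f = 0.02 → V = √(2·2780·0.183/(0.02·682·785)) = 0.3083 m/s; Re = ρVD/μ = 2.225e+04; f → 0.02515
  f = 0.02515 → V = 0.2749 m/s; Re = 1.984e+04; f → 0.02588
  f = 0.02588 → V = 0.271 m/s; Re = 1.956e+04; f → 0.02598
Converged (Δf/f < 1%). With the final f = 0.02598: V = √(2·2780·0.183/(0.02598·682·785)) = 0.2705 m/s.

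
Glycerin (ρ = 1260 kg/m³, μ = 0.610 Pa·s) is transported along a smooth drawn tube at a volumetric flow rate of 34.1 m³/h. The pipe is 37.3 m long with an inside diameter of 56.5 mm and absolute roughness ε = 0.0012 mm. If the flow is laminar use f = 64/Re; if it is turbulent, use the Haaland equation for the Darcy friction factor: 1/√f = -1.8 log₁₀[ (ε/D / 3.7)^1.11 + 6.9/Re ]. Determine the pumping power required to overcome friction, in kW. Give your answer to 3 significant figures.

Q = 34.1 m³/h = 34.1/3600 = 0.009472 m³/s.
Cross-sectional area A = πD²/4 = π(0.0565)²/4 = 0.002507 m²; mean velocity V = Q/A = 0.009472/0.002507 = 3.778 m/s.
Reynolds number Re = ρVD/μ = 1260 · 3.778 · 0.0565 / 0.61 = 440.9.
Re < 2300 → laminar flow, so f = 64/Re = 64/440.9 = 0.1452 (the turbulent correlation is not needed).
Darcy-Weisbach: ΔP = f(L/D)(ρV²/2) = 0.1452·(37.3/0.0565)·(1260·3.778²/2) = 0.1452·660.2·8992 = 8.617e+05 Pa.
Pumping power P = QΔP = 0.009472·8.617e+05 = 8162 W = 8.16 kW.

P ≈ 8.16 kW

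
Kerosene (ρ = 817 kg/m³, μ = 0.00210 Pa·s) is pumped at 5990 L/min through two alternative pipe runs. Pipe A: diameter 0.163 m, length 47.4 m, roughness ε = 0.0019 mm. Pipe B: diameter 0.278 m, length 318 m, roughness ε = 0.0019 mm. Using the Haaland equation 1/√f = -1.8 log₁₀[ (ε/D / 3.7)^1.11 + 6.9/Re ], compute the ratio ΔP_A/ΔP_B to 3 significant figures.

Pipe A: V = Q/A = 0.09983/0.02087 = 4.784 m/s; Re = 3.034e+05; ε/D = 1.17e-05; Haaland → f = 0.01441; ΔP_A = f(L/D)(ρV²/2) = 3.917e+04 Pa.
Pipe B: V = Q/A = 0.09983/0.0607 = 1.645 m/s; Re = 1.779e+05; ε/D = 6.83e-06; Haaland → f = 0.0159; ΔP_B = f(L/D)(ρV²/2) = 2.009e+04 Pa.
ΔP_A/ΔP_B = 3.917e+04/2.009e+04 = 1.95.

ΔP_A/ΔP_B ≈ 1.95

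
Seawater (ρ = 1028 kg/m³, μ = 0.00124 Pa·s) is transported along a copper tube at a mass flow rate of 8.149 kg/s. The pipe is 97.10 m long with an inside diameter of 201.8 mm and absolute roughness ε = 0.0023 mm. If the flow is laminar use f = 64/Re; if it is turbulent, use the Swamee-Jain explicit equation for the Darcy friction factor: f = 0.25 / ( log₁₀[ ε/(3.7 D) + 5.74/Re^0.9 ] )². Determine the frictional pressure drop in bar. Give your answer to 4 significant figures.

A = πD²/4 = π(0.2018)²/4 = 0.03198 m²; mean velocity V = ṁ/(ρA) = 8.149/(1028 · 0.03198) = 0.2478 m/s.
Reynolds number Re = ρVD/μ = 1028 · 0.2478 · 0.2018 / 0.00124 = 4.146e+04.
Re > 4000 → turbulent. Relative roughness ε/D = 2.3e-06/0.2018 = 1.14e-05. Swamee-Jain: f = 0.25/(log₁₀[1.14e-05/3.7 + 5.74/4.146e+04^0.9])² = 0.25/(log₁₀[3.08e-06 + 0.000401])² = 0.25/(-3.394)² = 0.02171.
Darcy-Weisbach: ΔP = f(L/D)(ρV²/2) = 0.02171·(97.1/0.2018)·(1028·0.2478²/2) = 0.02171·481.2·31.57 = 329.8 Pa.
ΔP = 329.8 Pa = 0.003298 bar.

ΔP ≈ 0.003298 bar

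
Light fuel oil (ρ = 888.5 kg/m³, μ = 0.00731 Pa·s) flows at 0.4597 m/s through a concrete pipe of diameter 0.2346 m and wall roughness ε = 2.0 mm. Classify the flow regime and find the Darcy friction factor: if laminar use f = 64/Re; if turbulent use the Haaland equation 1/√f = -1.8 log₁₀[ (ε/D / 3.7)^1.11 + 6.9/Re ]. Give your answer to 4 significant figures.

f ≈ 0.04030

Re = ρVD/μ = 888.5·0.4597·0.2346/0.00731 = 1.311e+04.
Re > 4000 → turbulent. ε/D = 0.002/0.2346 = 0.00853; Haaland: 1/√f = -1.8 log₁₀[0.00118 + 0.000526] = 4.982, so f = 0.0403.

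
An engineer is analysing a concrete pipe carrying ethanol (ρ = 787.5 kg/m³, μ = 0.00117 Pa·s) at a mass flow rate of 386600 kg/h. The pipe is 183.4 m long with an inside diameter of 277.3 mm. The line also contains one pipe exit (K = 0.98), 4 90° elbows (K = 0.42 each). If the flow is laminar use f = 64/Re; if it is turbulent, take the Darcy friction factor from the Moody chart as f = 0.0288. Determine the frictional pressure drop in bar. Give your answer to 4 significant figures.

ṁ = 386600 kg/h = 386600/3600 = 107.4 kg/s.
A = πD²/4 = π(0.2773)²/4 = 0.06039 m²; mean velocity V = ṁ/(ρA) = 107.4/(787.5 · 0.06039) = 2.258 m/s.
Reynolds number Re = ρVD/μ = 787.5 · 2.258 · 0.2773 / 0.00117 = 4.214e+05.
Re > 4000 → turbulent; use the Moody-chart value f = 0.0288.
Total minor-loss coefficient ΣK = 1·0.98 + 4·0.42 = 2.66.
ΔP = [f·L/D + ΣK]·(ρV²/2) = [0.0288·183.4/0.2773 + 2.66]·(787.5·2.258²/2) = [19.05 + 2.66]·2008 = 4.358e+04 Pa.
ΔP = 4.358e+04 Pa = 0.4358 bar.

ΔP ≈ 0.4358 bar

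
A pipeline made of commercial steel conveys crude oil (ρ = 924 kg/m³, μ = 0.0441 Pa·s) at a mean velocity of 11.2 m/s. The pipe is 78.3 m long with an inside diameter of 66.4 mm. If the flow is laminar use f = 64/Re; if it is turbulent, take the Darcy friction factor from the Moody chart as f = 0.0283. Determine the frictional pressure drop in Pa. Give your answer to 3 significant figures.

ΔP ≈ 1.93×10^6 Pa

Reynolds number Re = ρVD/μ = 924 · 11.2 · 0.0664 / 0.0441 = 1.558e+04.
Re > 4000 → turbulent; use the Moody-chart value f = 0.0283.
Darcy-Weisbach: ΔP = f(L/D)(ρV²/2) = 0.0283·(78.3/0.0664)·(924·11.2²/2) = 0.0283·1179·5.795e+04 = 1.934e+06 Pa.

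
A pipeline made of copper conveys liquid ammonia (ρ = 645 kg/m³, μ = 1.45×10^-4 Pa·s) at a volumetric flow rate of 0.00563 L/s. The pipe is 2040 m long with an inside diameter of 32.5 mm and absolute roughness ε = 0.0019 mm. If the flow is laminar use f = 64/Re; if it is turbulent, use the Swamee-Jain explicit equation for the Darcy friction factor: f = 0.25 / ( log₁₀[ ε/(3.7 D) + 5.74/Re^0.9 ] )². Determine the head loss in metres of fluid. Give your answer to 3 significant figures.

Q = 0.00563 L/s = 0.00563/1000 = 5.63e-06 m³/s.
Cross-sectional area A = πD²/4 = π(0.0325)²/4 = 0.0008296 m²; mean velocity V = Q/A = 5.63e-06/0.0008296 = 0.006787 m/s.
Reynolds number Re = ρVD/μ = 645 · 0.006787 · 0.0325 / 0.000145 = 981.1.
Re < 2300 → laminar flow, so f = 64/Re = 64/981.1 = 0.06523 (the turbulent correlation is not needed).
Darcy-Weisbach: ΔP = f(L/D)(ρV²/2) = 0.06523·(2040/0.0325)·(645·0.006787²/2) = 0.06523·6.277e+04·0.01485 = 60.82 Pa.
Head loss h_f = ΔP/(ρg) = 60.82/(645·9.81) = 0.00961 m.

h_f ≈ 0.00961 m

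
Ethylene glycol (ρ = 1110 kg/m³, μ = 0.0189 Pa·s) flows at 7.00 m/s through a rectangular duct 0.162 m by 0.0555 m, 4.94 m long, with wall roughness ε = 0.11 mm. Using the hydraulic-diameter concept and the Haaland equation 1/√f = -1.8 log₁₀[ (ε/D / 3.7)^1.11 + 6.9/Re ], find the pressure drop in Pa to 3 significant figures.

Hydraulic diameter D_h = 4A/P = 4·(0.162·0.0555)/(2·(0.162+0.0555)) = 0.03596/0.435 = 0.08268 m.
Re = ρVD_h/μ = 1110·7·0.08268/0.0189 = 3.399e+04.
ε/D_h = 0.00011/0.08268 = 0.00133; Haaland gives 1/√f = -1.8 log₁₀[0.00015+0.000203] = 6.213, so f = 0.0259.
ΔP = f(L/D_h)(ρV²/2) = 0.0259·4.94/0.08268·2.72e+04 = 4.209e+04 Pa.

ΔP ≈ 42100 Pa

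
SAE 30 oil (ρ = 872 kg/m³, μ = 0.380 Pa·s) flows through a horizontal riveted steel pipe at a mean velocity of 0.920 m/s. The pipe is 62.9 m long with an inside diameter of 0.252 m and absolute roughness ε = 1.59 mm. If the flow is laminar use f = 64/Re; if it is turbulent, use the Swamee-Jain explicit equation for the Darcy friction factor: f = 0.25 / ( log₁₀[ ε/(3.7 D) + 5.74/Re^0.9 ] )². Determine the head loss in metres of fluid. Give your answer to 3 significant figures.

h_f ≈ 1.30 m

Reynolds number Re = ρVD/μ = 872 · 0.92 · 0.252 / 0.38 = 532.
Re < 2300 → laminar flow, so f = 64/Re = 64/532 = 0.1203 (the turbulent correlation is not needed).
Darcy-Weisbach: ΔP = f(L/D)(ρV²/2) = 0.1203·(62.9/0.252)·(872·0.92²/2) = 0.1203·249.6·369 = 1.108e+04 Pa.
Head loss h_f = ΔP/(ρg) = 1.108e+04/(872·9.81) = 1.30 m.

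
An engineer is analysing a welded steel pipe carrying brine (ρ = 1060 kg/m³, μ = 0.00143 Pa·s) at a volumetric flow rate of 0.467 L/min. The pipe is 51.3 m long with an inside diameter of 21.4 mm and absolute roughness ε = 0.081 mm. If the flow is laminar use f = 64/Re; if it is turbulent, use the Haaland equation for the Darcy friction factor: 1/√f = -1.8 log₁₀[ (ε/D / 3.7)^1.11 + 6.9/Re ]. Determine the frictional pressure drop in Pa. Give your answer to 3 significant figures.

Q = 0.467 L/min = 0.467/60000 = 7.783e-06 m³/s.
Cross-sectional area A = πD²/4 = π(0.0214)²/4 = 0.0003597 m²; mean velocity V = Q/A = 7.783e-06/0.0003597 = 0.02164 m/s.
Reynolds number Re = ρVD/μ = 1060 · 0.02164 · 0.0214 / 0.00143 = 343.3.
Re < 2300 → laminar flow, so f = 64/Re = 64/343.3 = 0.1864 (the turbulent correlation is not needed).
Darcy-Weisbach: ΔP = f(L/D)(ρV²/2) = 0.1864·(51.3/0.0214)·(1060·0.02164²/2) = 0.1864·2397·0.2482 = 110.9 Pa.

ΔP ≈ 111 Pa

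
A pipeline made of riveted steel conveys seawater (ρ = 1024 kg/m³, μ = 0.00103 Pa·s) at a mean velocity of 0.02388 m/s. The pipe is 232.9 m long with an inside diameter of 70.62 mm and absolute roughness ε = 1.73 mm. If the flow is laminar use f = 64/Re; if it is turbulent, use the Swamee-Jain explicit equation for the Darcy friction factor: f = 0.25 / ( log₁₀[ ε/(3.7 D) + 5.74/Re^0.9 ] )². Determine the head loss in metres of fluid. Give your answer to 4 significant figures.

Reynolds number Re = ρVD/μ = 1024 · 0.02388 · 0.07062 / 0.00103 = 1677.
Re < 2300 → laminar flow, so f = 64/Re = 64/1677 = 0.03817 (the turbulent correlation is not needed).
Darcy-Weisbach: ΔP = f(L/D)(ρV²/2) = 0.03817·(232.9/0.07062)·(1024·0.02388²/2) = 0.03817·3298·0.292 = 36.76 Pa.
Head loss h_f = ΔP/(ρg) = 36.76/(1024·9.81) = 0.003659 m.

h_f ≈ 0.003659 m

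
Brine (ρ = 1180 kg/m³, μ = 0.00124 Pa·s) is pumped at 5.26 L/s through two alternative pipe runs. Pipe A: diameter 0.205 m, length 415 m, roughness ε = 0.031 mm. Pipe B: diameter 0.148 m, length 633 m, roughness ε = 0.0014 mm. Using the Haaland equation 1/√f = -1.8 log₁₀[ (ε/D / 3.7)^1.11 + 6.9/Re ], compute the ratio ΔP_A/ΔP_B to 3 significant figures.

Pipe A: V = Q/A = 0.00526/0.03301 = 0.1594 m/s; Re = 3.109e+04; ε/D = 0.000151; Haaland → f = 0.02345; ΔP_A = f(L/D)(ρV²/2) = 711.2 Pa.
Pipe B: V = Q/A = 0.00526/0.0172 = 0.3058 m/s; Re = 4.306e+04; ε/D = 9.46e-06; Haaland → f = 0.02145; ΔP_B = f(L/D)(ρV²/2) = 5059 Pa.
ΔP_A/ΔP_B = 711.2/5059 = 0.141.

ΔP_A/ΔP_B ≈ 0.141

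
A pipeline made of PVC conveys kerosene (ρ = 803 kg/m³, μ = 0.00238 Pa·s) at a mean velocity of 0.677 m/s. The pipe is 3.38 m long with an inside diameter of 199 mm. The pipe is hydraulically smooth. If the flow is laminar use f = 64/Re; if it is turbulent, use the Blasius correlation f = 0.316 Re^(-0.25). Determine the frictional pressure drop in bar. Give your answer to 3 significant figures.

ΔP ≈ 6.76×10^-4 bar

Reynolds number Re = ρVD/μ = 803 · 0.677 · 0.199 / 0.00238 = 4.545e+04.
Re > 4000 → turbulent. Smooth-pipe (Blasius): f = 0.316 Re^(-0.25) = 0.316/(4.545e+04)^0.25 = 0.02164.
Darcy-Weisbach: ΔP = f(L/D)(ρV²/2) = 0.02164·(3.38/0.199)·(803·0.677²/2) = 0.02164·16.98·184 = 67.64 Pa.
ΔP = 67.64 Pa = 6.76×10^-4 bar.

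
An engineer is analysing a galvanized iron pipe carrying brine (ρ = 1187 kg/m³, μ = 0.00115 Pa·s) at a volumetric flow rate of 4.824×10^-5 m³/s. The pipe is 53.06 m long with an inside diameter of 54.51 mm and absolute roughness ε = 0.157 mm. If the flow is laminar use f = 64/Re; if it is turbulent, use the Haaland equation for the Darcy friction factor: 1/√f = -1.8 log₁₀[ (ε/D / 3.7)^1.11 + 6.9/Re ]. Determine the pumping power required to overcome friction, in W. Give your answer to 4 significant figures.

Cross-sectional area A = πD²/4 = π(0.05451)²/4 = 0.002334 m²; mean velocity V = Q/A = 4.824e-05/0.002334 = 0.02067 m/s.
Reynolds number Re = ρVD/μ = 1187 · 0.02067 · 0.05451 / 0.00115 = 1163.
Re < 2300 → laminar flow, so f = 64/Re = 64/1163 = 0.05503 (the turbulent correlation is not needed).
Darcy-Weisbach: ΔP = f(L/D)(ρV²/2) = 0.05503·(53.06/0.05451)·(1187·0.02067²/2) = 0.05503·973.4·0.2536 = 13.58 Pa.
Pumping power P = QΔP = 4.824e-05·13.58 = 6.5529×10^-4 W = 6.553×10^-4 W.

P ≈ 6.553×10^-4 W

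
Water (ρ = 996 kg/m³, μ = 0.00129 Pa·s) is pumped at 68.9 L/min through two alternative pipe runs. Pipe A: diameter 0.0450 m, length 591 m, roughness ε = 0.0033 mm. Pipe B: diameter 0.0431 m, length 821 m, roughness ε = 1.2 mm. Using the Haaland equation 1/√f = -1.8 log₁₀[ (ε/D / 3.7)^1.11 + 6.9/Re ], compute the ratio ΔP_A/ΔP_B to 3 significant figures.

ΔP_A/ΔP_B ≈ 0.250

Pipe A: V = Q/A = 0.001148/0.00159 = 0.722 m/s; Re = 2.509e+04; ε/D = 7.33e-05; Haaland → f = 0.02447; ΔP_A = f(L/D)(ρV²/2) = 8.345e+04 Pa.
Pipe B: V = Q/A = 0.001148/0.001459 = 0.7871 m/s; Re = 2.619e+04; ε/D = 0.0278; Haaland → f = 0.05676; ΔP_B = f(L/D)(ρV²/2) = 3.336e+05 Pa.
ΔP_A/ΔP_B = 8.345e+04/3.336e+05 = 0.250.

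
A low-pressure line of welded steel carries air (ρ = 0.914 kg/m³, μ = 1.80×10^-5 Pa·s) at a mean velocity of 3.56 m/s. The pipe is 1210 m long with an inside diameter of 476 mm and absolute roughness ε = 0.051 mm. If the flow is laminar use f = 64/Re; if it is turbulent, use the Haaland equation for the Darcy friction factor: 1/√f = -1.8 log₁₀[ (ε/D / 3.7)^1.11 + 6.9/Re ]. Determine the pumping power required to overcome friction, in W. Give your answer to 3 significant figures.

Reynolds number Re = ρVD/μ = 0.914 · 3.56 · 0.476 / 1.8e-05 = 8.605e+04.
Re > 4000 → turbulent. Relative roughness ε/D = 5.1e-05/0.476 = 0.000107. Haaland: 1/√f = -1.8 log₁₀[(0.000107/3.7)^1.11 + 6.9/8.605e+04] = -1.8 log₁₀[9.17e-06 + 8.02e-05] = 7.288, so f = 0.01883.
Darcy-Weisbach: ΔP = f(L/D)(ρV²/2) = 0.01883·(1210/0.476)·(0.914·3.56²/2) = 0.01883·2542·5.792 = 277.2 Pa.
Q = V·A = 3.56·0.178 = 0.6335 m³/s.
Pumping power P = QΔP = 0.6335·277.2 = 175.6 W = 176 W.

P ≈ 176 W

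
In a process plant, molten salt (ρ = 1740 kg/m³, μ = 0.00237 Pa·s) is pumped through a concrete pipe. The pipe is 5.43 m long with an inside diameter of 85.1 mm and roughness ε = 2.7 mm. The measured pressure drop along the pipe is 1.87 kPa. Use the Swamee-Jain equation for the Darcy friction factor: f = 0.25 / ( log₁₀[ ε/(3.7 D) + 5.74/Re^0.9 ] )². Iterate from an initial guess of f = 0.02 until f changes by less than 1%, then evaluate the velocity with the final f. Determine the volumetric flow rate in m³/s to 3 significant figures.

Q ≈ 0.00428 m³/s

Rearranging Darcy-Weisbach: V = √(2·ΔP·D/(f·L·ρ)). With ε/D = 0.0027/0.0851 = 0.0317, iterate starting from f = 0.02:
  f = 0.02 → V = √(2·1870·0.0851/(0.02·5.43·1740)) = 1.298 m/s; Re = ρVD/μ = 8.109e+04; f → 0.05915
  f = 0.05915 → V = 0.7546 m/s; Re = 4.715e+04; f → 0.05954
Converged (Δf/f < 1%). With the final f = 0.05954: V = √(2·1870·0.0851/(0.05954·5.43·1740)) = 0.7522 m/s.
Q = V·A = 0.7522·(π/4·0.0851²) = 0.004278 m³/s = 0.00428 m³/s.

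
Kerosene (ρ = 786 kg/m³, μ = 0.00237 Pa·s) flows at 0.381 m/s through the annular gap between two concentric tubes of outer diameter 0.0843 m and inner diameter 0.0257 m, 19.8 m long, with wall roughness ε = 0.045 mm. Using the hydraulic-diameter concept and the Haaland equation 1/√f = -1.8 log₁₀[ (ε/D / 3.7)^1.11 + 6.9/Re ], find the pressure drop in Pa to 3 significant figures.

ΔP ≈ 664 Pa

Hydraulic diameter D_h = 4A/P = D_o - D_i = 0.0843 - 0.0257 = 0.0586 m.
Re = ρVD_h/μ = 786·0.381·0.0586/0.00237 = 7405.
ε/D_h = 4.5e-05/0.0586 = 0.000768; Haaland gives 1/√f = -1.8 log₁₀[8.17e-05+0.000932] = 5.39, so f = 0.03443.
ΔP = f(L/D_h)(ρV²/2) = 0.03443·19.8/0.0586·57.05 = 663.6 Pa.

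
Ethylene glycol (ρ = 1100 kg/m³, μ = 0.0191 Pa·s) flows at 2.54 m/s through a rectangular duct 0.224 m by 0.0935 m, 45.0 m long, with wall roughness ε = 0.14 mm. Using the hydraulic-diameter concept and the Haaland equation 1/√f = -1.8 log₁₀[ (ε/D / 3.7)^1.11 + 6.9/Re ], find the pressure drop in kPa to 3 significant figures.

ΔP ≈ 33.8 kPa

Hydraulic diameter D_h = 4A/P = 4·(0.224·0.0935)/(2·(0.224+0.0935)) = 0.08378/0.635 = 0.1319 m.
Re = ρVD_h/μ = 1100·2.54·0.1319/0.0191 = 1.93e+04.
ε/D_h = 0.00014/0.1319 = 0.00106; Haaland gives 1/√f = -1.8 log₁₀[0.000117+0.000358] = 5.983, so f = 0.02794.
ΔP = f(L/D_h)(ρV²/2) = 0.02794·45/0.1319·3548 = 3.381e+04 Pa.
ΔP = 33.8 kPa.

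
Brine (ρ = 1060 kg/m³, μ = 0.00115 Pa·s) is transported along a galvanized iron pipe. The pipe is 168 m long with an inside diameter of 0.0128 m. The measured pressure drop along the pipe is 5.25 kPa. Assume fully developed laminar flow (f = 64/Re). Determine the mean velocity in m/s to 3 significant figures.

V ≈ 0.139 m/s

For laminar flow, f = 64/Re with Re = ρVD/μ, so Darcy-Weisbach reduces to ΔP = 32μLV/D². Solving for V: V = ΔP·D²/(32μL) = 5250·(0.0128)²/(32·0.00115·168) = 0.1391 m/s.
Check: Re = ρVD/μ = 1060·0.1391·0.0128/0.00115 = 1641 < 2300, so the laminar assumption holds.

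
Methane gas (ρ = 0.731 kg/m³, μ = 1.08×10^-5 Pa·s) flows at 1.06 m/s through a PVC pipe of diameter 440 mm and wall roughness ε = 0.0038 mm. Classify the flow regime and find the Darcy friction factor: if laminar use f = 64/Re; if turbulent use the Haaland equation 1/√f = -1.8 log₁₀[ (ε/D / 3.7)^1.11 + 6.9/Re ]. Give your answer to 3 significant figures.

Re = ρVD/μ = 0.731·1.06·0.44/1.08e-05 = 3.157e+04.
Re > 4000 → turbulent. ε/D = 3.8e-06/0.44 = 8.64e-06; Haaland: 1/√f = -1.8 log₁₀[5.61e-07 + 0.000219] = 6.587, so f = 0.02305.

f ≈ 0.0230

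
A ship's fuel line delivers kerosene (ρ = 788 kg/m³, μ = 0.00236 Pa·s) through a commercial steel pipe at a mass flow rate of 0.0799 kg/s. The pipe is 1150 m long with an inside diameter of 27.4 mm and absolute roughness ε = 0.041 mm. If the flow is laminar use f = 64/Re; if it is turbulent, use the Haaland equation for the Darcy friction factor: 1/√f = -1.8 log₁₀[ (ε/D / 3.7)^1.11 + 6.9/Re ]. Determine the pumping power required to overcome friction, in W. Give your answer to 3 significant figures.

A = πD²/4 = π(0.0274)²/4 = 0.0005896 m²; mean velocity V = ṁ/(ρA) = 0.0799/(788 · 0.0005896) = 0.172 m/s.
Reynolds number Re = ρVD/μ = 788 · 0.172 · 0.0274 / 0.00236 = 1573.
Re < 2300 → laminar flow, so f = 64/Re = 64/1573 = 0.04068 (the turbulent correlation is not needed).
Darcy-Weisbach: ΔP = f(L/D)(ρV²/2) = 0.04068·(1150/0.0274)·(788·0.172²/2) = 0.04068·4.197e+04·11.65 = 1.989e+04 Pa.
Q = ṁ/ρ = 0.0799/788 = 0.0001014 m³/s.
Pumping power P = QΔP = 0.0001014·1.989e+04 = 2.017 W = 2.02 W.

P ≈ 2.02 W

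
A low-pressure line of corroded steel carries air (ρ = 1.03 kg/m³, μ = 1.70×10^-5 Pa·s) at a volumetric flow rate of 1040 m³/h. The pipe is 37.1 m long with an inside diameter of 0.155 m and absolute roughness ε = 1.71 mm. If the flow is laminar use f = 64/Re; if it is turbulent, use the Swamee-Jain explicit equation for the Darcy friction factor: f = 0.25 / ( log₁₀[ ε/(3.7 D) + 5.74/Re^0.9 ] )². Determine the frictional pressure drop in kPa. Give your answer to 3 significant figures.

Q = 1040 m³/h = 1040/3600 = 0.2889 m³/s.
Cross-sectional area A = πD²/4 = π(0.155)²/4 = 0.01887 m²; mean velocity V = Q/A = 0.2889/0.01887 = 15.31 m/s.
Reynolds number Re = ρVD/μ = 1.03 · 15.31 · 0.155 / 1.7e-05 = 1.438e+05.
Re > 4000 → turbulent. Relative roughness ε/D = 0.00171/0.155 = 0.011. Swamee-Jain: f = 0.25/(log₁₀[0.011/3.7 + 5.74/1.438e+05^0.9])² = 0.25/(log₁₀[0.00298 + 0.000131])² = 0.25/(-2.507)² = 0.03978.
Darcy-Weisbach: ΔP = f(L/D)(ρV²/2) = 0.03978·(37.1/0.155)·(1.03·15.31²/2) = 0.03978·239.4·120.7 = 1149 Pa.
ΔP = 1149 Pa = 1.15 kPa.

ΔP ≈ 1.15 kPa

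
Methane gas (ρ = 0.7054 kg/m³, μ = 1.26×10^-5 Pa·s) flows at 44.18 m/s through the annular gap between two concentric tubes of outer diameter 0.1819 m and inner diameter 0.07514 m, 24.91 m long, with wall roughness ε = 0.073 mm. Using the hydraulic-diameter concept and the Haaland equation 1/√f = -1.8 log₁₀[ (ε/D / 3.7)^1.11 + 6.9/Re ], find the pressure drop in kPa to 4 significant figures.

Hydraulic diameter D_h = 4A/P = D_o - D_i = 0.1819 - 0.07514 = 0.1068 m.
Re = ρVD_h/μ = 0.7054·44.18·0.1068/1.26e-05 = 2.641e+05.
ε/D_h = 7.3e-05/0.1068 = 0.000684; Haaland gives 1/√f = -1.8 log₁₀[7.18e-05+2.61e-05] = 7.216, so f = 0.0192.
ΔP = f(L/D_h)(ρV²/2) = 0.0192·24.91/0.1068·688.4 = 3084 Pa.
ΔP = 3.084 kPa.

ΔP ≈ 3.084 kPa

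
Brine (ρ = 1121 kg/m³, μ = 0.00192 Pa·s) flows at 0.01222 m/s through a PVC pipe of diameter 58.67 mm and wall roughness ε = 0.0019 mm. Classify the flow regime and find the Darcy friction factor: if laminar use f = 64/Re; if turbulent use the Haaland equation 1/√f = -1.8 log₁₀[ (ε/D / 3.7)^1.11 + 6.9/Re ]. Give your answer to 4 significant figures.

f ≈ 0.1529

Re = ρVD/μ = 1121·0.01222·0.05867/0.00192 = 418.6.
Re < 2300 → laminar, so f = 64/Re = 0.1529 (roughness is irrelevant in laminar flow).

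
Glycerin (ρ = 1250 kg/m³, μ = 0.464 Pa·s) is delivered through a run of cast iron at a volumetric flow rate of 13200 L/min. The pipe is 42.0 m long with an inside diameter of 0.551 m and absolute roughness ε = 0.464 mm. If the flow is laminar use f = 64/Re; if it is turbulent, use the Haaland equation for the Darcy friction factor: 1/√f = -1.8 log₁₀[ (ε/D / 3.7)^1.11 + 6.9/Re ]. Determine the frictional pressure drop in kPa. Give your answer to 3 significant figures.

ΔP ≈ 1.90 kPa

Q = 13200 L/min = 13200/60000 = 0.22 m³/s.
Cross-sectional area A = πD²/4 = π(0.551)²/4 = 0.2384 m²; mean velocity V = Q/A = 0.22/0.2384 = 0.9226 m/s.
Reynolds number Re = ρVD/μ = 1250 · 0.9226 · 0.551 / 0.464 = 1370.
Re < 2300 → laminar flow, so f = 64/Re = 64/1370 = 0.04673 (the turbulent correlation is not needed).
Darcy-Weisbach: ΔP = f(L/D)(ρV²/2) = 0.04673·(42/0.551)·(1250·0.9226²/2) = 0.04673·76.23·532 = 1895 Pa.
ΔP = 1895 Pa = 1.90 kPa.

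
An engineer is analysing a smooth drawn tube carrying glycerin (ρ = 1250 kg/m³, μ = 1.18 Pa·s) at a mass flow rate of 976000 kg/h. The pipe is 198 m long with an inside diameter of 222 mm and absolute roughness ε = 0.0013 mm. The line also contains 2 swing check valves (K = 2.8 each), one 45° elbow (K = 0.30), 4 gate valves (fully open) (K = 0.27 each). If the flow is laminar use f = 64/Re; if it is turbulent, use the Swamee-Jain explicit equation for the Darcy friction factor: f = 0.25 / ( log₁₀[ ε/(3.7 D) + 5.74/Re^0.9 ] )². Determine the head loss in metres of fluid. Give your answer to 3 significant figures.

h_f ≈ 80.5 m

ṁ = 976000 kg/h = 976000/3600 = 271.1 kg/s.
A = πD²/4 = π(0.222)²/4 = 0.03871 m²; mean velocity V = ṁ/(ρA) = 271.1/(1250 · 0.03871) = 5.603 m/s.
Reynolds number Re = ρVD/μ = 1250 · 5.603 · 0.222 / 1.18 = 1318.
Re < 2300 → laminar flow, so f = 64/Re = 64/1318 = 0.04857 (the turbulent correlation is not needed).
Total minor-loss coefficient ΣK = 2·2.8 + 1·0.3 + 4·0.27 = 6.98.
ΔP = [f·L/D + ΣK]·(ρV²/2) = [0.04857·198/0.222 + 6.98]·(1250·5.603²/2) = [43.32 + 6.98]·1.962e+04 = 9.87e+05 Pa.
Head loss h_f = ΔP/(ρg) = 9.87e+05/(1250·9.81) = 80.5 m.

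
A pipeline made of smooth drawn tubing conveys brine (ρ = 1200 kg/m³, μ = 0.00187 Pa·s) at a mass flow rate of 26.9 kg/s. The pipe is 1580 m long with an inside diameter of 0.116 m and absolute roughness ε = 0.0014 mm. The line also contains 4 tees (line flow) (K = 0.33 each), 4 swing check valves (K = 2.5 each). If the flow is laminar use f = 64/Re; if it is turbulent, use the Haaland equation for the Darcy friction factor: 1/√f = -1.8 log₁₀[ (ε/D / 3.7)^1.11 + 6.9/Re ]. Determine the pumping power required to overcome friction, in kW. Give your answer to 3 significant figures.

A = πD²/4 = π(0.116)²/4 = 0.01057 m²; mean velocity V = ṁ/(ρA) = 26.9/(1200 · 0.01057) = 2.121 m/s.
Reynolds number Re = ρVD/μ = 1200 · 2.121 · 0.116 / 0.00187 = 1.579e+05.
Re > 4000 → turbulent. Relative roughness ε/D = 1.4e-06/0.116 = 1.21e-05. Haaland: 1/√f = -1.8 log₁₀[(1.21e-05/3.7)^1.11 + 6.9/1.579e+05] = -1.8 log₁₀[8.13e-07 + 4.37e-05] = 7.833, so f = 0.0163.
Total minor-loss coefficient ΣK = 4·0.33 + 4·2.5 = 11.3.
ΔP = [f·L/D + ΣK]·(ρV²/2) = [0.0163·1580/0.116 + 11.3]·(1200·2.121²/2) = [222 + 11.3]·2699 = 6.299e+05 Pa.
Q = ṁ/ρ = 26.9/1200 = 0.02242 m³/s.
Pumping power P = QΔP = 0.02242·6.299e+05 = 14120 W = 14.1 kW.

P ≈ 14.1 kW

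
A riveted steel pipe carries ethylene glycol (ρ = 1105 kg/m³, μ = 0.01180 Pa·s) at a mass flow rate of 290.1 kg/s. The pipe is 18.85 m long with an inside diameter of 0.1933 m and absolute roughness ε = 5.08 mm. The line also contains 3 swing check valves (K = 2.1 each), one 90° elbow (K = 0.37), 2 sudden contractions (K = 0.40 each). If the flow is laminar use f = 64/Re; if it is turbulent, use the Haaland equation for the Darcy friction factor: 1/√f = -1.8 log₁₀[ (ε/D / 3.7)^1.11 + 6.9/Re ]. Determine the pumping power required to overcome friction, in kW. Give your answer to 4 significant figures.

A = πD²/4 = π(0.1933)²/4 = 0.02935 m²; mean velocity V = ṁ/(ρA) = 290.1/(1105 · 0.02935) = 8.946 m/s.
Reynolds number Re = ρVD/μ = 1105 · 8.946 · 0.1933 / 0.0118 = 1.619e+05.
Re > 4000 → turbulent. Relative roughness ε/D = 0.00508/0.1933 = 0.0263. Haaland: 1/√f = -1.8 log₁₀[(0.0263/3.7)^1.11 + 6.9/1.619e+05] = -1.8 log₁₀[0.00412 + 4.26e-05] = 4.285, so f = 0.05447.
Total minor-loss coefficient ΣK = 3·2.1 + 1·0.37 + 2·0.4 = 7.47.
ΔP = [f·L/D + ΣK]·(ρV²/2) = [0.05447·18.85/0.1933 + 7.47]·(1105·8.946²/2) = [5.312 + 7.47]·4.422e+04 = 5.652e+05 Pa.
Q = ṁ/ρ = 290.1/1105 = 0.2625 m³/s.
Pumping power P = QΔP = 0.2625·5.652e+05 = 148380 W = 148.4 kW.

P ≈ 148.4 kW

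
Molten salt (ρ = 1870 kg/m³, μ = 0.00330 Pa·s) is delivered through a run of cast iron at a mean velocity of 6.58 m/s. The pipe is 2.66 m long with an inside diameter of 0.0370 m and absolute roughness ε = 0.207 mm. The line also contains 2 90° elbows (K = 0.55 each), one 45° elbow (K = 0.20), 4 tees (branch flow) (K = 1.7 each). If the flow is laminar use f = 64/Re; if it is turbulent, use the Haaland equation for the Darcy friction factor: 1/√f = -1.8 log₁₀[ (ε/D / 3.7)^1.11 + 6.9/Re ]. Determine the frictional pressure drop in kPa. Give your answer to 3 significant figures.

Reynolds number Re = ρVD/μ = 1870 · 6.58 · 0.037 / 0.0033 = 1.38e+05.
Re > 4000 → turbulent. Relative roughness ε/D = 0.000207/0.037 = 0.00559. Haaland: 1/√f = -1.8 log₁₀[(0.00559/3.7)^1.11 + 6.9/1.38e+05] = -1.8 log₁₀[0.00074 + 5e-05] = 5.584, so f = 0.03207.
Total minor-loss coefficient ΣK = 2·0.55 + 1·0.2 + 4·1.7 = 8.1.
ΔP = [f·L/D + ΣK]·(ρV²/2) = [0.03207·2.66/0.037 + 8.1]·(1870·6.58²/2) = [2.306 + 8.1]·4.048e+04 = 4.212e+05 Pa.
ΔP = 4.212e+05 Pa = 421 kPa.

ΔP ≈ 421 kPa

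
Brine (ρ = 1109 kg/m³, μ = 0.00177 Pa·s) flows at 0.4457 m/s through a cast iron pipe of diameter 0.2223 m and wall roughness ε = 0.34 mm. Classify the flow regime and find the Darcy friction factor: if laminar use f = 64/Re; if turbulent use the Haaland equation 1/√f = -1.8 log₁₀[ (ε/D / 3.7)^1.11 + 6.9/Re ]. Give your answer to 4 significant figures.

Re = ρVD/μ = 1109·0.4457·0.2223/0.00177 = 6.208e+04.
Re > 4000 → turbulent. ε/D = 0.00034/0.2223 = 0.00153; Haaland: 1/√f = -1.8 log₁₀[0.000175 + 0.000111] = 6.377, so f = 0.02459.

f ≈ 0.02459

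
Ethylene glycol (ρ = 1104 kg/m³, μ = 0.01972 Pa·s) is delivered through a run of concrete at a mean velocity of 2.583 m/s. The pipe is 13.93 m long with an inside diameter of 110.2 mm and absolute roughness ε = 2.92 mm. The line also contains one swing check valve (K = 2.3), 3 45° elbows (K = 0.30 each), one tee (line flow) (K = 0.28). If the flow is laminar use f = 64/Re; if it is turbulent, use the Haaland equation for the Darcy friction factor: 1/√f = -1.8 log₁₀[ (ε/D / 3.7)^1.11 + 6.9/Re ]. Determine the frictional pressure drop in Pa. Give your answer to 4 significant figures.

ΔP ≈ 39100 Pa

Reynolds number Re = ρVD/μ = 1104 · 2.583 · 0.1102 / 0.0197 = 1.594e+04.
Re > 4000 → turbulent. Relative roughness ε/D = 0.00292/0.1102 = 0.0265. Haaland: 1/√f = -1.8 log₁₀[(0.0265/3.7)^1.11 + 6.9/1.594e+04] = -1.8 log₁₀[0.00416 + 0.000433] = 4.208, so f = 0.05647.
Total minor-loss coefficient ΣK = 1·2.3 + 3·0.3 + 1·0.28 = 3.48.
ΔP = [f·L/D + ΣK]·(ρV²/2) = [0.05647·13.93/0.1102 + 3.48]·(1104·2.583²/2) = [7.138 + 3.48]·3683 = 3.91e+04 Pa.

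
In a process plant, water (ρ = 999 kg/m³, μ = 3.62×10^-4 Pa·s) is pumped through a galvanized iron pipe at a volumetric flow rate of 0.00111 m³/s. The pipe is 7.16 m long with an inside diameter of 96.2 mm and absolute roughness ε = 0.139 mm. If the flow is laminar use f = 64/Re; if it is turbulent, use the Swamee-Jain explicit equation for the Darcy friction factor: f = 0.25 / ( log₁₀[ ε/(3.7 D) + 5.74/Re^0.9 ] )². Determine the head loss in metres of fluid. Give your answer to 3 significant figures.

Cross-sectional area A = πD²/4 = π(0.0962)²/4 = 0.007268 m²; mean velocity V = Q/A = 0.00111/0.007268 = 0.1527 m/s.
Reynolds number Re = ρVD/μ = 999 · 0.1527 · 0.0962 / 0.000362 = 4.054e+04.
Re > 4000 → turbulent. Relative roughness ε/D = 0.000139/0.0962 = 0.00144. Swamee-Jain: f = 0.25/(log₁₀[0.00144/3.7 + 5.74/4.054e+04^0.9])² = 0.25/(log₁₀[0.000391 + 0.000409])² = 0.25/(-3.097)² = 0.02606.
Darcy-Weisbach: ΔP = f(L/D)(ρV²/2) = 0.02606·(7.16/0.0962)·(999·0.1527²/2) = 0.02606·74.43·11.65 = 22.6 Pa.
Head loss h_f = ΔP/(ρg) = 22.6/(999·9.81) = 0.00231 m.

h_f ≈ 0.00231 m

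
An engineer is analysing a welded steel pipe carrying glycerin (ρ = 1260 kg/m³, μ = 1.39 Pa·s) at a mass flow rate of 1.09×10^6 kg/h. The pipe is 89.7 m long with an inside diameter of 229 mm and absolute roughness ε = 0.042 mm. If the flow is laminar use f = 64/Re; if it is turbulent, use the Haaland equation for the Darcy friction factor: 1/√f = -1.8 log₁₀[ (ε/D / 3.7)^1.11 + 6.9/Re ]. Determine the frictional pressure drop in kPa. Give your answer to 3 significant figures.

ṁ = 1.09×10^6 kg/h = 1.09×10^6/3600 = 302.8 kg/s.
A = πD²/4 = π(0.229)²/4 = 0.04119 m²; mean velocity V = ṁ/(ρA) = 302.8/(1260 · 0.04119) = 5.834 m/s.
Reynolds number Re = ρVD/μ = 1260 · 5.834 · 0.229 / 1.39 = 1211.
Re < 2300 → laminar flow, so f = 64/Re = 64/1211 = 0.05284 (the turbulent correlation is not needed).
Darcy-Weisbach: ΔP = f(L/D)(ρV²/2) = 0.05284·(89.7/0.229)·(1260·5.834²/2) = 0.05284·391.7·2.144e+04 = 4.439e+05 Pa.
ΔP = 4.439e+05 Pa = 444 kPa.

ΔP ≈ 444 kPa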